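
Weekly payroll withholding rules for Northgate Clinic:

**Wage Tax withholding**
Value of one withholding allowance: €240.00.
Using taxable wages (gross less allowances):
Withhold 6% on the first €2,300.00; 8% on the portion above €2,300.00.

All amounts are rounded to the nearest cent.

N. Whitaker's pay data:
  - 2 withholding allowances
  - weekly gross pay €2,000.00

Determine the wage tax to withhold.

Wage Tax: taxable = €2,000.00 − 2×€240.00 = €1,520.00
  6% × €1,520.00 = €91.20

€91.20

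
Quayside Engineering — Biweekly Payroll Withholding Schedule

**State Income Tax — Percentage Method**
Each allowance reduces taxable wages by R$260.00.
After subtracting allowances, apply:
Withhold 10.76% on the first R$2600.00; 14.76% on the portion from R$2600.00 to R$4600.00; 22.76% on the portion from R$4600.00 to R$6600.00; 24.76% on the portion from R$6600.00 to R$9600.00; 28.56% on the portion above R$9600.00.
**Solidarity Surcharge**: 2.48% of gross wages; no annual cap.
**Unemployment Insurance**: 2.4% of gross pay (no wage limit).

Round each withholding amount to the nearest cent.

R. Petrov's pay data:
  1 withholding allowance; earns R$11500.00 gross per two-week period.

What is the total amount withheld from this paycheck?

State Income Tax: taxable = R$11500.00 − 1×R$260.00 = R$11240.00
  R$1772.96 + 28.56% × (R$11240.00 − R$9600.00) = R$1772.96 + 28.56% × R$1640.00 = R$2241.34
Solidarity Surcharge: 2.48% × R$11500.00 = R$285.20
Unemployment Insurance: 2.4% × R$11500.00 = R$276.00
Total: R$2241.34 + R$285.20 + R$276.00 = R$2802.54

R$2802.54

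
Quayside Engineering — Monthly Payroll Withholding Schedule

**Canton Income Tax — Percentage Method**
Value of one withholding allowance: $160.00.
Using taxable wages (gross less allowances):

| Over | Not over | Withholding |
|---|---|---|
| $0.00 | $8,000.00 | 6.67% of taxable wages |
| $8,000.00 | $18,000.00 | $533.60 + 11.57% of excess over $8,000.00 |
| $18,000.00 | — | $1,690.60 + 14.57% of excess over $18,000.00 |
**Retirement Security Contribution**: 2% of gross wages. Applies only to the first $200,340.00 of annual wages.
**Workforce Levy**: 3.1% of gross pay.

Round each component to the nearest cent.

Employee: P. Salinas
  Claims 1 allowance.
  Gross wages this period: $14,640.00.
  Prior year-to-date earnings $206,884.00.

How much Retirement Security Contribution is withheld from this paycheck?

$0.00

Retirement Security Contribution: YTD $206,884.00 ≥ cap $200,340.00 → $0.00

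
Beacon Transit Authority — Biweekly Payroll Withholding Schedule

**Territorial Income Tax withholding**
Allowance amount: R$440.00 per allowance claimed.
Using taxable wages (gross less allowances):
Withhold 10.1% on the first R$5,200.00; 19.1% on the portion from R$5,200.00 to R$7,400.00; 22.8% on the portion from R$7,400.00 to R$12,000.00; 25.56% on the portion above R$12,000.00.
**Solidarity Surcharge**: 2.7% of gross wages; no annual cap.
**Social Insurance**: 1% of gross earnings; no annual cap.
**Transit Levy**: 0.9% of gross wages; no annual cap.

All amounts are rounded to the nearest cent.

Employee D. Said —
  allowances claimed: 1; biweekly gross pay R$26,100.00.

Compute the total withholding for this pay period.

Territorial Income Tax: taxable = R$26,100.00 − 1×R$440.00 = R$25,660.00
  R$1,994.20 + 25.56% × (R$25,660.00 − R$12,000.00) = R$1,994.20 + 25.56% × R$13,660.00 = R$5,485.70
Solidarity Surcharge: 2.7% × R$26,100.00 = R$704.70
Social Insurance: 1% × R$26,100.00 = R$261.00
Transit Levy: 0.9% × R$26,100.00 = R$234.90
Total: R$5,485.70 + R$704.70 + R$261.00 + R$234.90 = R$6,686.30

R$6,686.30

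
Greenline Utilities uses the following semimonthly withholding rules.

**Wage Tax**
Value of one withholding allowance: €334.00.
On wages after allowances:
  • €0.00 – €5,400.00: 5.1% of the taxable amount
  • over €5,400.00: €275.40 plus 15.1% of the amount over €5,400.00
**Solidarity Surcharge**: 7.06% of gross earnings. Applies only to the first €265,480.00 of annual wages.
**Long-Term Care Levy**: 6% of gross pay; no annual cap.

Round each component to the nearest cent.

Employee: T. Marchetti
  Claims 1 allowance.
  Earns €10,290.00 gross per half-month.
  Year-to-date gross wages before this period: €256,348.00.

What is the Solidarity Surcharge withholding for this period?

€644.72

Solidarity Surcharge: cap €265,480.00 − YTD €256,348.00 = €9,132.00 subject; 7.06% × €9,132.00 = €644.72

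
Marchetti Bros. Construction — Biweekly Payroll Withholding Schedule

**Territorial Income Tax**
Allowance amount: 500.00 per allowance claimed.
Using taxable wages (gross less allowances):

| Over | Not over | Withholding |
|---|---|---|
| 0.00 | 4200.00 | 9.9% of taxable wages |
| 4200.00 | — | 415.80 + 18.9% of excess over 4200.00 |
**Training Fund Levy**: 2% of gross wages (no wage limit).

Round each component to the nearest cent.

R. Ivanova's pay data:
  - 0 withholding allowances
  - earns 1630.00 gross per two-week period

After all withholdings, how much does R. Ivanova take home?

1436.03

Territorial Income Tax: taxable = 1630.00
  9.9% × 1630.00 = 161.37
Training Fund Levy: 2% × 1630.00 = 32.60
Total withheld: 161.37 + 32.60 = 193.97
Net pay: 1630.00 − 193.97 = 1436.03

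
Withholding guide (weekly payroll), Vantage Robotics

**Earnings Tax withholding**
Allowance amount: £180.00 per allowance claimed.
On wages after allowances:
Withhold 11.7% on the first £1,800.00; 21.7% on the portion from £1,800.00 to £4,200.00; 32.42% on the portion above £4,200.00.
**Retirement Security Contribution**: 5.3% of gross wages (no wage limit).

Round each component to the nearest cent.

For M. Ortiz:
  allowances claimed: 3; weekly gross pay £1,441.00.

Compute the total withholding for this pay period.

£181.79

Earnings Tax: taxable = £1,441.00 − 3×£180.00 = £901.00
  11.7% × £901.00 = £105.42
Retirement Security Contribution: 5.3% × £1,441.00 = £76.37
Total: £105.42 + £76.37 = £181.79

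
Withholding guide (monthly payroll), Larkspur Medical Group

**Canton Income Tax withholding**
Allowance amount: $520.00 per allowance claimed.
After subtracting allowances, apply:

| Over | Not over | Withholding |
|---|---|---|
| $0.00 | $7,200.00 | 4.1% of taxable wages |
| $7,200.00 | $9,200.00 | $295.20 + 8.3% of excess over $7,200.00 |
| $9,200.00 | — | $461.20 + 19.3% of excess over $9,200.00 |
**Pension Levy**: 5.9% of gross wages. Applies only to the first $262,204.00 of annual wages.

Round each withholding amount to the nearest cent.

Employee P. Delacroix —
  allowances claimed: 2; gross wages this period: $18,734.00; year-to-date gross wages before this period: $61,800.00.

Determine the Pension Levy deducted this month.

$1,105.31

Pension Levy: 5.9% × $18,734.00 = $1,105.31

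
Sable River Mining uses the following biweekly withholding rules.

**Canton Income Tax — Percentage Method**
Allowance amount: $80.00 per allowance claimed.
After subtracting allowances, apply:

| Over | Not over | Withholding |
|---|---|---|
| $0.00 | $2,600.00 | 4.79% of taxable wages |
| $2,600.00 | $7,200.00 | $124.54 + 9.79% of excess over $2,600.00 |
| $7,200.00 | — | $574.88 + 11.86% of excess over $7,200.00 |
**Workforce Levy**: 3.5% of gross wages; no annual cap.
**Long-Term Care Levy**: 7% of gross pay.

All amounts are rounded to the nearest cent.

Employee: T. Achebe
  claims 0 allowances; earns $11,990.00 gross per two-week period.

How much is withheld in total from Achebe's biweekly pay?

$2,401.92

Canton Income Tax: taxable = $11,990.00
  $574.88 + 11.86% × ($11,990.00 − $7,200.00) = $574.88 + 11.86% × $4,790.00 = $1,142.97
Workforce Levy: 3.5% × $11,990.00 = $419.65
Long-Term Care Levy: 7% × $11,990.00 = $839.30
Total: $1,142.97 + $419.65 + $839.30 = $2,401.92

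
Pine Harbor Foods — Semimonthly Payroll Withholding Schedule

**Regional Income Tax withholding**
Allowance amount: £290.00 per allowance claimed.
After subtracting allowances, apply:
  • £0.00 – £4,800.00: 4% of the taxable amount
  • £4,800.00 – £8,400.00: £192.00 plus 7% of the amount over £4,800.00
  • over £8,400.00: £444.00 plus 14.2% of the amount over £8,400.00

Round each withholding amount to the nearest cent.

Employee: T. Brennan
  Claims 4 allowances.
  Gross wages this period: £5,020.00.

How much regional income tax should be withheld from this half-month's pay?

Regional Income Tax: taxable = £5,020.00 − 4×£290.00 = £3,860.00
  4% × £3,860.00 = £154.40

£154.40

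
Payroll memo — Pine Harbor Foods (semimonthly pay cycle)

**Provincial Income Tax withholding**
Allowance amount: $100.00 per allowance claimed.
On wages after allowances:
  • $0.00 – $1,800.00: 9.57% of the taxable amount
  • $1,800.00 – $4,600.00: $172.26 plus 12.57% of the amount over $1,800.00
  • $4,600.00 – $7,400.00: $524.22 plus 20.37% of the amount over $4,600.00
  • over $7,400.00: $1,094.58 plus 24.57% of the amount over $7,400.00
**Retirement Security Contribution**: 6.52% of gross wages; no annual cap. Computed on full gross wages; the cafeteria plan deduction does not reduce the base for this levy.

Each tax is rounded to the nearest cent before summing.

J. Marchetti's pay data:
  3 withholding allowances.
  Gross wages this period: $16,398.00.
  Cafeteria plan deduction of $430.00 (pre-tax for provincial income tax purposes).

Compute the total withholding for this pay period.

$4,195.18

Provincial Income Tax: taxable = $16,398.00 − $430.00 − 3×$100.00 = $15,668.00
  $1,094.58 + 24.57% × ($15,668.00 − $7,400.00) = $1,094.58 + 24.57% × $8,268.00 = $3,126.03
Retirement Security Contribution: 6.52% × $16,398.00 = $1,069.15
Total: $3,126.03 + $1,069.15 = $4,195.18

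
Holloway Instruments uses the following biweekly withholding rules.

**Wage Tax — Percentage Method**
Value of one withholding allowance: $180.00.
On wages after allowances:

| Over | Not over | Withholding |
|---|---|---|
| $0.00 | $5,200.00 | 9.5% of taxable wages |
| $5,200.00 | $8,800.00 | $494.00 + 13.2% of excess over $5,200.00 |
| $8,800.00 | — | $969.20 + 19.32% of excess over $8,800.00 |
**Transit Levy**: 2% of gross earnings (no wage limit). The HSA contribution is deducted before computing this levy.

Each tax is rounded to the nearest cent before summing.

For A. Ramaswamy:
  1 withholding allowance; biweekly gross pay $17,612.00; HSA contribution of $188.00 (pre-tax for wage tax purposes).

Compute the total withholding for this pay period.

Wage Tax: taxable = $17,612.00 − $188.00 − 1×$180.00 = $17,244.00
  $969.20 + 19.32% × ($17,244.00 − $8,800.00) = $969.20 + 19.32% × $8,444.00 = $2,600.58
Transit Levy: 2% × $17,424.00 = $348.48
Total: $2,600.58 + $348.48 = $2,949.06

$2,949.06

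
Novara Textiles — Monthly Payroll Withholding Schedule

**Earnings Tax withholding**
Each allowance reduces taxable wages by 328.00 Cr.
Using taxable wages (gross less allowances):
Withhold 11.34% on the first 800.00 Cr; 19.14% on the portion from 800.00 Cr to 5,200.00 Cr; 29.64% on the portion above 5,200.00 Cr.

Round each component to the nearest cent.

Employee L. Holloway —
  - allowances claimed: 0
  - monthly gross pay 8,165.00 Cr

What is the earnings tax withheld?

1,811.71 Cr

Earnings Tax: taxable = 8,165.00 Cr
  932.88 Cr + 29.64% × (8,165.00 Cr − 5,200.00 Cr) = 932.88 Cr + 29.64% × 2,965.00 Cr = 1,811.71 Cr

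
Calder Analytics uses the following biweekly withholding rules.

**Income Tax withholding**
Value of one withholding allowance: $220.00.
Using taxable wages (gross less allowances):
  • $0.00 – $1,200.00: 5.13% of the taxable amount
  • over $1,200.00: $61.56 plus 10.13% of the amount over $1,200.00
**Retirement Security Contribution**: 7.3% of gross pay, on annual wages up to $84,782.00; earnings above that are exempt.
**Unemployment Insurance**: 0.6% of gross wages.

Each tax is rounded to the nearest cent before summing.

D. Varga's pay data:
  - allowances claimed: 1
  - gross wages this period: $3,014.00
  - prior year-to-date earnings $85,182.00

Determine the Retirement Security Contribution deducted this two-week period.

$0.00

Retirement Security Contribution: YTD $85,182.00 ≥ cap $84,782.00 → $0.00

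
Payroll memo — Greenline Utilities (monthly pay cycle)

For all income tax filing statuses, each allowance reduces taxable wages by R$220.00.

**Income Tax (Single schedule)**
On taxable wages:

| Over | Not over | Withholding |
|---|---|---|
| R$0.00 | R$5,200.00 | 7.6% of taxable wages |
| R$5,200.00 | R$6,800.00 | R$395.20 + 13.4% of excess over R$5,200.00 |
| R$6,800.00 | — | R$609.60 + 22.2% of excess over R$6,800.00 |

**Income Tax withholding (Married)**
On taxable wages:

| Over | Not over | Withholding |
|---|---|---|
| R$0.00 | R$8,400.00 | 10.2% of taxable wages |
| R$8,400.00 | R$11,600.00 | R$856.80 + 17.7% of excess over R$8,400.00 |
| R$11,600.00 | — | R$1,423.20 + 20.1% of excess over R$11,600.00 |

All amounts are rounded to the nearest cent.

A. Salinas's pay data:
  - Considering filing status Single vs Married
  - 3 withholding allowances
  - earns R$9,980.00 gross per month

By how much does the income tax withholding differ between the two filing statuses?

R$149.40

Income Tax (Single): taxable = R$9,980.00 − 3×R$220.00 = R$9,320.00
  R$609.60 + 22.2% × (R$9,320.00 − R$6,800.00) = R$609.60 + 22.2% × R$2,520.00 = R$1,169.04
Income Tax (Married): taxable = R$9,980.00 − 3×R$220.00 = R$9,320.00
  R$856.80 + 17.7% × (R$9,320.00 − R$8,400.00) = R$856.80 + 17.7% × R$920.00 = R$1,019.64
Difference: |R$1,169.04 − R$1,019.64| = R$149.40 (higher under Single)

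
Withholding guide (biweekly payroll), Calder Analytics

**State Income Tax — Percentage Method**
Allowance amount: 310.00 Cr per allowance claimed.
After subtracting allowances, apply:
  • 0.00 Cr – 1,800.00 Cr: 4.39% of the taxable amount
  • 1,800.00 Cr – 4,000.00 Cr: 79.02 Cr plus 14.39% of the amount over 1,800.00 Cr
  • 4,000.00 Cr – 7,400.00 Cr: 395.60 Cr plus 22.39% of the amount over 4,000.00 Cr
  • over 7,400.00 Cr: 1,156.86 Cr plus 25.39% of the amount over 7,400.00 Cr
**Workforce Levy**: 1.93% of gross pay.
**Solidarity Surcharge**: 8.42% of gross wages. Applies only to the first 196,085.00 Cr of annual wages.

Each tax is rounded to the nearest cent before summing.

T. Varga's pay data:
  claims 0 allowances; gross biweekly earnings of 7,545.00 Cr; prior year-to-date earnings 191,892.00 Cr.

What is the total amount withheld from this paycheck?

1,692.35 Cr

State Income Tax: taxable = 7,545.00 Cr
  1,156.86 Cr + 25.39% × (7,545.00 Cr − 7,400.00 Cr) = 1,156.86 Cr + 25.39% × 145.00 Cr = 1,193.68 Cr
Workforce Levy: 1.93% × 7,545.00 Cr = 145.62 Cr
Solidarity Surcharge: cap 196,085.00 Cr − YTD 191,892.00 Cr = 4,193.00 Cr subject; 8.42% × 4,193.00 Cr = 353.05 Cr
Total: 1,193.68 Cr + 145.62 Cr + 353.05 Cr = 1,692.35 Cr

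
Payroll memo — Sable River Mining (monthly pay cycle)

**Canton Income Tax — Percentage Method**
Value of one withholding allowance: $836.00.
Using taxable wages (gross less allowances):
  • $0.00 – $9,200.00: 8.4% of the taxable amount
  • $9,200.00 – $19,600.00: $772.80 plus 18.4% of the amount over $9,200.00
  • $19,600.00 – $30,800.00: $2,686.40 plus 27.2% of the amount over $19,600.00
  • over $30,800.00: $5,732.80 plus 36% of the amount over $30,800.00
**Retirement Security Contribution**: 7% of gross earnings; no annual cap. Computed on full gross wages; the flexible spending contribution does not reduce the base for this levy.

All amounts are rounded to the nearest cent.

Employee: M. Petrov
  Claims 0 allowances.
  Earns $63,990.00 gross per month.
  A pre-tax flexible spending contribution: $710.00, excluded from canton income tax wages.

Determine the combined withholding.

$21,904.90

Canton Income Tax: taxable = $63,990.00 − $710.00 = $63,280.00
  $5,732.80 + 36% × ($63,280.00 − $30,800.00) = $5,732.80 + 36% × $32,480.00 = $17,425.60
Retirement Security Contribution: 7% × $63,990.00 = $4,479.30
Total: $17,425.60 + $4,479.30 = $21,904.90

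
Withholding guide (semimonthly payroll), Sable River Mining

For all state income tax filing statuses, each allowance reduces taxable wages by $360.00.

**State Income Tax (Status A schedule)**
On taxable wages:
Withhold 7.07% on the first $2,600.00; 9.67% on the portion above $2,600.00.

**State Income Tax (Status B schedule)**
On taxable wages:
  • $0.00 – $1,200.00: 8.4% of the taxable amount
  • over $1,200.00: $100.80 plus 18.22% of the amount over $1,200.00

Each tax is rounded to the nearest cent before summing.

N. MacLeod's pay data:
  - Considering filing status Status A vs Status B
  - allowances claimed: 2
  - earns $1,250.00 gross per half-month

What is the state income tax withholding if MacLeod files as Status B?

$44.52

State Income Tax (Status B): taxable = $1,250.00 − 2×$360.00 = $530.00
  8.4% × $530.00 = $44.52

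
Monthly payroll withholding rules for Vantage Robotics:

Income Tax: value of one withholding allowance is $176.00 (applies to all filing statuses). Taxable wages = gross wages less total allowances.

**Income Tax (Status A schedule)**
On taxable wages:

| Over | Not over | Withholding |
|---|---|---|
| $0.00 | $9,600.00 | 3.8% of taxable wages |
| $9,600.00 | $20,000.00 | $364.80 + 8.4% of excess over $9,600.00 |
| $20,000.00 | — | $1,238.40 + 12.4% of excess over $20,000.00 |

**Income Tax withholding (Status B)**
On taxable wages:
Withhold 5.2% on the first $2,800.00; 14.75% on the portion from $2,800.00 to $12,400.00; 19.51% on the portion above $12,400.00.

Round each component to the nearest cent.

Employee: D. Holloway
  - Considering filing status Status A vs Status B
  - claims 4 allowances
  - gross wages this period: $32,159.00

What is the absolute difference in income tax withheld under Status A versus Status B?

$2,620.41

Income Tax (Status A): taxable = $32,159.00 − 4×$176.00 = $31,455.00
  $1,238.40 + 12.4% × ($31,455.00 − $20,000.00) = $1,238.40 + 12.4% × $11,455.00 = $2,658.82
Income Tax (Status B): taxable = $32,159.00 − 4×$176.00 = $31,455.00
  $1,561.60 + 19.51% × ($31,455.00 − $12,400.00) = $1,561.60 + 19.51% × $19,055.00 = $5,279.23
Difference: |$2,658.82 − $5,279.23| = $2,620.41 (higher under Status B)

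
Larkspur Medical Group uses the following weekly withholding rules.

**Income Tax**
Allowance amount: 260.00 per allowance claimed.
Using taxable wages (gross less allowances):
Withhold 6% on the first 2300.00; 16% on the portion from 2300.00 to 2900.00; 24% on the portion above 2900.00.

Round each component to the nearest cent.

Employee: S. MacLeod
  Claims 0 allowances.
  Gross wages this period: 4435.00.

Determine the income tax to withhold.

Income Tax: taxable = 4435.00
  234.00 + 24% × (4435.00 − 2900.00) = 234.00 + 24% × 1535.00 = 602.40

602.40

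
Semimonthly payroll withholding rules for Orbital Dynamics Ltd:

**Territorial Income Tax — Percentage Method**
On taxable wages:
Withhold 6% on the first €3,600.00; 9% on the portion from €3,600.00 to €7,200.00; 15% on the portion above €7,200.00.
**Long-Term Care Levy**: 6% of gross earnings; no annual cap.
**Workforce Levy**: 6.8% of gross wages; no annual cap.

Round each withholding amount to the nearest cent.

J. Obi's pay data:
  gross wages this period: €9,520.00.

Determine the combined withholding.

Territorial Income Tax: taxable = €9,520.00
  €540.00 + 15% × (€9,520.00 − €7,200.00) = €540.00 + 15% × €2,320.00 = €888.00
Long-Term Care Levy: 6% × €9,520.00 = €571.20
Workforce Levy: 6.8% × €9,520.00 = €647.36
Total: €888.00 + €571.20 + €647.36 = €2,106.56

€2,106.56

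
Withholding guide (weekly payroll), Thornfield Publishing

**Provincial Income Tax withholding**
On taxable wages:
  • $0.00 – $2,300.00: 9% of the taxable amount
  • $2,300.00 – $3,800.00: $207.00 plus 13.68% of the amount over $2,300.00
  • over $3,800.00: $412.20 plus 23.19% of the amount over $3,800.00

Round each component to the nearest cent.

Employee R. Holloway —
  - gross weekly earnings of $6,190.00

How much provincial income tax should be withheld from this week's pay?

$966.44

Provincial Income Tax: taxable = $6,190.00
  $412.20 + 23.19% × ($6,190.00 − $3,800.00) = $412.20 + 23.19% × $2,390.00 = $966.44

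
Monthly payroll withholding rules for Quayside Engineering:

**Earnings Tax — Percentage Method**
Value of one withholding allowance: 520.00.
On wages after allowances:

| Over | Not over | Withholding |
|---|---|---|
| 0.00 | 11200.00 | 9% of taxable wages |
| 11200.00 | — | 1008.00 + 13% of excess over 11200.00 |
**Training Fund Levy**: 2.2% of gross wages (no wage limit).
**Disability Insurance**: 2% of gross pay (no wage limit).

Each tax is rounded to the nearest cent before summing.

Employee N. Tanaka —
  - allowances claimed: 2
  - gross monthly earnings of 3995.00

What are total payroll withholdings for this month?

Earnings Tax: taxable = 3995.00 − 2×520.00 = 2955.00
  9% × 2955.00 = 265.95
Training Fund Levy: 2.2% × 3995.00 = 87.89
Disability Insurance: 2% × 3995.00 = 79.90
Total: 265.95 + 87.89 + 79.90 = 433.74

433.74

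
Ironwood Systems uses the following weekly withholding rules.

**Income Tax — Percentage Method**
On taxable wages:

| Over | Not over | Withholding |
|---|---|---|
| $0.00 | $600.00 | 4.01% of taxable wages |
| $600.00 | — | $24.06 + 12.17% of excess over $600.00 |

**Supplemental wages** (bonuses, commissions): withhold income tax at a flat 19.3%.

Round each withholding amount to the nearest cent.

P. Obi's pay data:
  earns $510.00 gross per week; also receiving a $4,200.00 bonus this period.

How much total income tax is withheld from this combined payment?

Income Tax: taxable = $510.00
  4.01% × $510.00 = $20.45
Supplemental (19.3% flat on bonus): 19.3% × $4,200.00 = $810.60
Total income tax: $20.45 + $810.60 = $831.05

$831.05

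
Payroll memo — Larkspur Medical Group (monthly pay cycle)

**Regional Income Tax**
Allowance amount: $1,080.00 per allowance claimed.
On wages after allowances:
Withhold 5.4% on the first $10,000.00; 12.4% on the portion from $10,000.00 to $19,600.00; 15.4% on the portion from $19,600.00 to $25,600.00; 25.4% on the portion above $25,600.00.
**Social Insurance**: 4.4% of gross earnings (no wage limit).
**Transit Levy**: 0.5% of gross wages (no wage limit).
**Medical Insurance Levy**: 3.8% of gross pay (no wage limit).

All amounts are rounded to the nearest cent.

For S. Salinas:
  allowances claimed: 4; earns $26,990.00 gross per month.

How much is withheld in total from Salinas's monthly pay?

$4,551.31

Regional Income Tax: taxable = $26,990.00 − 4×$1,080.00 = $22,670.00
  $1,730.40 + 15.4% × ($22,670.00 − $19,600.00) = $1,730.40 + 15.4% × $3,070.00 = $2,203.18
Social Insurance: 4.4% × $26,990.00 = $1,187.56
Transit Levy: 0.5% × $26,990.00 = $134.95
Medical Insurance Levy: 3.8% × $26,990.00 = $1,025.62
Total: $2,203.18 + $1,187.56 + $134.95 + $1,025.62 = $4,551.31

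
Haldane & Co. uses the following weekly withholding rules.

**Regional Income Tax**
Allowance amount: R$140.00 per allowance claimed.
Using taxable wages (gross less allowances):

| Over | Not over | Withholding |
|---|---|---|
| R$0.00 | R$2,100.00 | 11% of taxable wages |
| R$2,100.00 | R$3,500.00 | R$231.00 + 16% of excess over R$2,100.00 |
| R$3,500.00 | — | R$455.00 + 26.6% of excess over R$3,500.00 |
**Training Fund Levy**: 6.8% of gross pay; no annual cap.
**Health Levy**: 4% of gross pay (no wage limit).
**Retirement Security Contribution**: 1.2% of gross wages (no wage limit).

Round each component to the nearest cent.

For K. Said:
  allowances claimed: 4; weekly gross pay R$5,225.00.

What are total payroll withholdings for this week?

R$1,391.89

Regional Income Tax: taxable = R$5,225.00 − 4×R$140.00 = R$4,665.00
  R$455.00 + 26.6% × (R$4,665.00 − R$3,500.00) = R$455.00 + 26.6% × R$1,165.00 = R$764.89
Training Fund Levy: 6.8% × R$5,225.00 = R$355.30
Health Levy: 4% × R$5,225.00 = R$209.00
Retirement Security Contribution: 1.2% × R$5,225.00 = R$62.70
Total: R$764.89 + R$355.30 + R$209.00 + R$62.70 = R$1,391.89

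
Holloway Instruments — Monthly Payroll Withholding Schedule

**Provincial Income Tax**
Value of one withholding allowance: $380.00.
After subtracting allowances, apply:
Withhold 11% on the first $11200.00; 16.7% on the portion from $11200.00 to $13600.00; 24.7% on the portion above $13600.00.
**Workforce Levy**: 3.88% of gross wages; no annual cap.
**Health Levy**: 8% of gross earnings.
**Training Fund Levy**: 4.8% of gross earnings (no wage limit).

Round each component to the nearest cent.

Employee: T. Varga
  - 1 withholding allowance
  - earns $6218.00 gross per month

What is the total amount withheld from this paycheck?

$1679.34

Provincial Income Tax: taxable = $6218.00 − 1×$380.00 = $5838.00
  11% × $5838.00 = $642.18
Workforce Levy: 3.88% × $6218.00 = $241.26
Health Levy: 8% × $6218.00 = $497.44
Training Fund Levy: 4.8% × $6218.00 = $298.46
Total: $642.18 + $241.26 + $497.44 + $298.46 = $1679.34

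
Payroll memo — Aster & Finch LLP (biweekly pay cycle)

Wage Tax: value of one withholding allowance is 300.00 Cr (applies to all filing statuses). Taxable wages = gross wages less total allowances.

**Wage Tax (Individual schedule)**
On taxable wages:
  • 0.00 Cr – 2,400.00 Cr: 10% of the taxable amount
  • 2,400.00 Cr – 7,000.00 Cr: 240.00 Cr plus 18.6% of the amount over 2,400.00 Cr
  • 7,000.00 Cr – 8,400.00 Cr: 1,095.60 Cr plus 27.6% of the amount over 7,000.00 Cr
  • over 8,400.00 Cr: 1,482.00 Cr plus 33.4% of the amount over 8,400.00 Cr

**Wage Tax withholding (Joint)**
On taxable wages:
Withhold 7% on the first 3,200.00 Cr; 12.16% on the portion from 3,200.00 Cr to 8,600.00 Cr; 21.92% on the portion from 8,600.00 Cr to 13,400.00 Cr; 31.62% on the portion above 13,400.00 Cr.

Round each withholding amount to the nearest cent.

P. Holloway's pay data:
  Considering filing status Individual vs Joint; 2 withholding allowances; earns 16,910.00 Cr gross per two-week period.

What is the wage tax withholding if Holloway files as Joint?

Wage Tax (Joint): taxable = 16,910.00 Cr − 2×300.00 Cr = 16,310.00 Cr
  1,932.80 Cr + 31.62% × (16,310.00 Cr − 13,400.00 Cr) = 1,932.80 Cr + 31.62% × 2,910.00 Cr = 2,852.94 Cr

2,852.94 Cr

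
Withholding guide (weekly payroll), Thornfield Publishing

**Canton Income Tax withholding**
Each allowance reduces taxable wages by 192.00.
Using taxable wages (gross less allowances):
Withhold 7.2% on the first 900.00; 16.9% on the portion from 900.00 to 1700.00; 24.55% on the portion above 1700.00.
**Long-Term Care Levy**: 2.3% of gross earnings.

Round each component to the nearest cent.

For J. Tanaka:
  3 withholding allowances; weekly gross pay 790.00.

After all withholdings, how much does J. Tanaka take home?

Canton Income Tax: taxable = 790.00 − 3×192.00 = 214.00
  7.2% × 214.00 = 15.41
Long-Term Care Levy: 2.3% × 790.00 = 18.17
Total withheld: 15.41 + 18.17 = 33.58
Net pay: 790.00 − 33.58 = 756.42

756.42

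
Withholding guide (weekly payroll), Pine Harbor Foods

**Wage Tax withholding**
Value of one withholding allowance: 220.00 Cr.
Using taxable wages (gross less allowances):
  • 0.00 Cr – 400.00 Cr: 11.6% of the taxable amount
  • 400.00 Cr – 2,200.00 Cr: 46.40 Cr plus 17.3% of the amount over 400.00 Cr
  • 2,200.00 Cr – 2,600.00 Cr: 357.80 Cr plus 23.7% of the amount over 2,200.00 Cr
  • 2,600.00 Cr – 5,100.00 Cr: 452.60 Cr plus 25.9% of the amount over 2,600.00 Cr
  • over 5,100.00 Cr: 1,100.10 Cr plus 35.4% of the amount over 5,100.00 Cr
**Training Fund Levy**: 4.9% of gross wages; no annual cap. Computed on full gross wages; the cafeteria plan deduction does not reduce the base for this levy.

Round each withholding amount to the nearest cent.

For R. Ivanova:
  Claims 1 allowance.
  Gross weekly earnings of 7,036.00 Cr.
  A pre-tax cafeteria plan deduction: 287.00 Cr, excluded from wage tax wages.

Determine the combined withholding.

Wage Tax: taxable = 7,036.00 Cr − 287.00 Cr − 1×220.00 Cr = 6,529.00 Cr
  1,100.10 Cr + 35.4% × (6,529.00 Cr − 5,100.00 Cr) = 1,100.10 Cr + 35.4% × 1,429.00 Cr = 1,605.97 Cr
Training Fund Levy: 4.9% × 7,036.00 Cr = 344.76 Cr
Total: 1,605.97 Cr + 344.76 Cr = 1,950.73 Cr

1,950.73 Cr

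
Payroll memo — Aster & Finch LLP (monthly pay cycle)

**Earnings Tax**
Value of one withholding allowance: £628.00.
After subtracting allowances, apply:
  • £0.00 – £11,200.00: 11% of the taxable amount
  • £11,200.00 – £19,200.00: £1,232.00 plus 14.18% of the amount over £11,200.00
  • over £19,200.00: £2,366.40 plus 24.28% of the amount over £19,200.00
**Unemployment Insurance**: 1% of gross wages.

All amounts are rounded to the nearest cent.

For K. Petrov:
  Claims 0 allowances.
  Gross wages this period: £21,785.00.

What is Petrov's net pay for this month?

Earnings Tax: taxable = £21,785.00
  £2,366.40 + 24.28% × (£21,785.00 − £19,200.00) = £2,366.40 + 24.28% × £2,585.00 = £2,994.04
Unemployment Insurance: 1% × £21,785.00 = £217.85
Total withheld: £2,994.04 + £217.85 = £3,211.89
Net pay: £21,785.00 − £3,211.89 = £18,573.11

£18,573.11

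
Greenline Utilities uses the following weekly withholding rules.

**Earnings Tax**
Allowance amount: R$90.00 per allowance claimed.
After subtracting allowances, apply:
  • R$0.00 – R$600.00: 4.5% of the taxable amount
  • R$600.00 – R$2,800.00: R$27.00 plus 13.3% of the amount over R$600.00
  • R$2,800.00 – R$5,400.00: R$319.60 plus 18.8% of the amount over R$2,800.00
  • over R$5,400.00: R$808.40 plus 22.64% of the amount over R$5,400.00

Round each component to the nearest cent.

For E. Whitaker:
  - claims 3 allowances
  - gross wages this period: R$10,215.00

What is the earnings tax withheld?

R$1,837.39

Earnings Tax: taxable = R$10,215.00 − 3×R$90.00 = R$9,945.00
  R$808.40 + 22.64% × (R$9,945.00 − R$5,400.00) = R$808.40 + 22.64% × R$4,545.00 = R$1,837.39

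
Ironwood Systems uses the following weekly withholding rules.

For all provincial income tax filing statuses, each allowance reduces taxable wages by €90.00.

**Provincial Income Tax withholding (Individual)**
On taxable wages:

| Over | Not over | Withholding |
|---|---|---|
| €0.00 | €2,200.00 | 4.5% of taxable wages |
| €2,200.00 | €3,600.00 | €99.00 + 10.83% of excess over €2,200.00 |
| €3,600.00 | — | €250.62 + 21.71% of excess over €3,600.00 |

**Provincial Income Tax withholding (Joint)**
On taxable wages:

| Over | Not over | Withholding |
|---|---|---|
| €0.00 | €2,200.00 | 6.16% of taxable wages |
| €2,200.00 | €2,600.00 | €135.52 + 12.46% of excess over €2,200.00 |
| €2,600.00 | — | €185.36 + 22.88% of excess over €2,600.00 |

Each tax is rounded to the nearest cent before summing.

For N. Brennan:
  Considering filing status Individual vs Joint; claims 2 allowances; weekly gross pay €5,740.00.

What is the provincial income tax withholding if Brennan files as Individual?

Provincial Income Tax (Individual): taxable = €5,740.00 − 2×€90.00 = €5,560.00
  €250.62 + 21.71% × (€5,560.00 − €3,600.00) = €250.62 + 21.71% × €1,960.00 = €676.14

€676.14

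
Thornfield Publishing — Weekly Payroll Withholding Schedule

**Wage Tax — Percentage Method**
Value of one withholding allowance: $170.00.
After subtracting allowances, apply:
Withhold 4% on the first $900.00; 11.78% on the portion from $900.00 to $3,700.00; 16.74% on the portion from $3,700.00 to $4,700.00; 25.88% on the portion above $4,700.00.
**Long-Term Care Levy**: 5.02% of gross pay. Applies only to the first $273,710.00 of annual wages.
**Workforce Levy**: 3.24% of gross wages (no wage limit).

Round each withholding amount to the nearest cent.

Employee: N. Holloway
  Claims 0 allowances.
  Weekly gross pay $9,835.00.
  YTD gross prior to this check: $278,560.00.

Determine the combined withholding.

Wage Tax: taxable = $9,835.00
  $533.24 + 25.88% × ($9,835.00 − $4,700.00) = $533.24 + 25.88% × $5,135.00 = $1,862.18
Long-Term Care Levy: YTD $278,560.00 ≥ cap $273,710.00 → $0.00
Workforce Levy: 3.24% × $9,835.00 = $318.65
Total: $1,862.18 + $0.00 + $318.65 = $2,180.83

$2,180.83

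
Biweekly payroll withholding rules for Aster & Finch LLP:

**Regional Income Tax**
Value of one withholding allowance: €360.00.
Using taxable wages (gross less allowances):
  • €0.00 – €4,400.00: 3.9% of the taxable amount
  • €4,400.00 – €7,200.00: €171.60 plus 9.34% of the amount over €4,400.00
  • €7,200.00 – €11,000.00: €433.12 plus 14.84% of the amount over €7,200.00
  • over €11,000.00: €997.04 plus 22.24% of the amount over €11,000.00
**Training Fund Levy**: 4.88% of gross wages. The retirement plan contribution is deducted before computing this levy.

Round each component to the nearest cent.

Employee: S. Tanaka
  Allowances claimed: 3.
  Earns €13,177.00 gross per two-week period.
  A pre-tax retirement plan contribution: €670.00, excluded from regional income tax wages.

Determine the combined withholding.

Regional Income Tax: taxable = €13,177.00 − €670.00 − 3×€360.00 = €11,427.00
  €997.04 + 22.24% × (€11,427.00 − €11,000.00) = €997.04 + 22.24% × €427.00 = €1,092.00
Training Fund Levy: 4.88% × €12,507.00 = €610.34
Total: €1,092.00 + €610.34 = €1,702.34

€1,702.34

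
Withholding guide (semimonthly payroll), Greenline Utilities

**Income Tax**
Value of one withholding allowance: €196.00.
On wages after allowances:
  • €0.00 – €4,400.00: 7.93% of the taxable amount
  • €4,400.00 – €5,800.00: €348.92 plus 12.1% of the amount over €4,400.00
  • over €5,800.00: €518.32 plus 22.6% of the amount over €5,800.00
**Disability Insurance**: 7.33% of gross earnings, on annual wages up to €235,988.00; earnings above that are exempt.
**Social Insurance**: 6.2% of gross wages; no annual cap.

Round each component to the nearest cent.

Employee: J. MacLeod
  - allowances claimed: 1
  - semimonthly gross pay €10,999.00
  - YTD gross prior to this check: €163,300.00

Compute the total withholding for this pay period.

Income Tax: taxable = €10,999.00 − 1×€196.00 = €10,803.00
  €518.32 + 22.6% × (€10,803.00 − €5,800.00) = €518.32 + 22.6% × €5,003.00 = €1,649.00
Disability Insurance: 7.33% × €10,999.00 = €806.23
Social Insurance: 6.2% × €10,999.00 = €681.94
Total: €1,649.00 + €806.23 + €681.94 = €3,137.17

€3,137.17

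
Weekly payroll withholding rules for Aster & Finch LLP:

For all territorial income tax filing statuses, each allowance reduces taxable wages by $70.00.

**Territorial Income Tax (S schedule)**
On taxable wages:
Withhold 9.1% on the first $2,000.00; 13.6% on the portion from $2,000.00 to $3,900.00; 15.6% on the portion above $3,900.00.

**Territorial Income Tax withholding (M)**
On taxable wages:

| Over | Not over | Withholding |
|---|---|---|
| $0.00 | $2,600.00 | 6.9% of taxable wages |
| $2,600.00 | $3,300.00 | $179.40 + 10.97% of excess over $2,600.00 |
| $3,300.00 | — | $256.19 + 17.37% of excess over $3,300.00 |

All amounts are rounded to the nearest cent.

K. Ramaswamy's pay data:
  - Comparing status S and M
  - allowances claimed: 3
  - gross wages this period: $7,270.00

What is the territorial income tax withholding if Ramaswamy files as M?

$909.30

Territorial Income Tax (M): taxable = $7,270.00 − 3×$70.00 = $7,060.00
  $256.19 + 17.37% × ($7,060.00 − $3,300.00) = $256.19 + 17.37% × $3,760.00 = $909.30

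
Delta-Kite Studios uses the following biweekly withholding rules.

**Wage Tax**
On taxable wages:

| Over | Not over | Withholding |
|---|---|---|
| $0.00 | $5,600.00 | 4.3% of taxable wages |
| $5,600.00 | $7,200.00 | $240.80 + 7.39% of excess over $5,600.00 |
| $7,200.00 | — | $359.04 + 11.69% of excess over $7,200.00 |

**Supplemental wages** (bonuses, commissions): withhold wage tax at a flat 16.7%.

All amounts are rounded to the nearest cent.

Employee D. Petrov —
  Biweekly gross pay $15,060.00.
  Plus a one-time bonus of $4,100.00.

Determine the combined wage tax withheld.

Wage Tax: taxable = $15,060.00
  $359.04 + 11.69% × ($15,060.00 − $7,200.00) = $359.04 + 11.69% × $7,860.00 = $1,277.87
Supplemental (16.7% flat on bonus): 16.7% × $4,100.00 = $684.70
Total wage tax: $1,277.87 + $684.70 = $1,962.57

$1,962.57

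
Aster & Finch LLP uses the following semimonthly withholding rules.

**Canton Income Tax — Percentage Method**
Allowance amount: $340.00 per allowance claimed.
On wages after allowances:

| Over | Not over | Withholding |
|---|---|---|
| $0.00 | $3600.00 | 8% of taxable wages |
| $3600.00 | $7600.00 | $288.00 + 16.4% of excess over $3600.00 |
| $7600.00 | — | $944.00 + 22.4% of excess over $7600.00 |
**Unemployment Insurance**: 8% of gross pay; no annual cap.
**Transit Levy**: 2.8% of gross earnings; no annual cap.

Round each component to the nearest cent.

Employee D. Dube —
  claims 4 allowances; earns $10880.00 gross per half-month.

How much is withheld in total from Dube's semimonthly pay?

Canton Income Tax: taxable = $10880.00 − 4×$340.00 = $9520.00
  $944.00 + 22.4% × ($9520.00 − $7600.00) = $944.00 + 22.4% × $1920.00 = $1374.08
Unemployment Insurance: 8% × $10880.00 = $870.40
Transit Levy: 2.8% × $10880.00 = $304.64
Total: $1374.08 + $870.40 + $304.64 = $2549.12

$2549.12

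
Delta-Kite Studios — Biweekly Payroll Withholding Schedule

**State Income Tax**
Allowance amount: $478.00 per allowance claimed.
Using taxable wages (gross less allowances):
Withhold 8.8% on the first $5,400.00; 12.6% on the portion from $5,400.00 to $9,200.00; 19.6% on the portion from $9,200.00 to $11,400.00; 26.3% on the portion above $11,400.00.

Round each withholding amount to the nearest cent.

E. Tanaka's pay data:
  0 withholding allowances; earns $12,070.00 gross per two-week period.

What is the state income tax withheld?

State Income Tax: taxable = $12,070.00
  $1,385.20 + 26.3% × ($12,070.00 − $11,400.00) = $1,385.20 + 26.3% × $670.00 = $1,561.41

$1,561.41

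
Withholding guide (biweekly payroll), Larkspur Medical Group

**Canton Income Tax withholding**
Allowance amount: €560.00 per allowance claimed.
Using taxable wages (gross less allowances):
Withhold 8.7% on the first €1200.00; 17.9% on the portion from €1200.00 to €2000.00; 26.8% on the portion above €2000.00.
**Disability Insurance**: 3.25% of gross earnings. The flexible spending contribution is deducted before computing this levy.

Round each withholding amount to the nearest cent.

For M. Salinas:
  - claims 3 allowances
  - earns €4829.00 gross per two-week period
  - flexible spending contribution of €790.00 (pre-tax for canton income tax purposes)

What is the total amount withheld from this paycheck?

Canton Income Tax: taxable = €4829.00 − €790.00 − 3×€560.00 = €2359.00
  €247.60 + 26.8% × (€2359.00 − €2000.00) = €247.60 + 26.8% × €359.00 = €343.81
Disability Insurance: 3.25% × €4039.00 = €131.27
Total: €343.81 + €131.27 = €475.08

€475.08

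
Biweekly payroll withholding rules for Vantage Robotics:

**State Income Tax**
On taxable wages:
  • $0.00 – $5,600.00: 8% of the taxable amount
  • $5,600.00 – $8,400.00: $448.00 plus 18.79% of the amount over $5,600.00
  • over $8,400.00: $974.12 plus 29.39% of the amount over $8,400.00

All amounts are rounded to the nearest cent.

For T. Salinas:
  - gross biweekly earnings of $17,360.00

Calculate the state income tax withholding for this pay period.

$3,607.46

State Income Tax: taxable = $17,360.00
  $974.12 + 29.39% × ($17,360.00 − $8,400.00) = $974.12 + 29.39% × $8,960.00 = $3,607.46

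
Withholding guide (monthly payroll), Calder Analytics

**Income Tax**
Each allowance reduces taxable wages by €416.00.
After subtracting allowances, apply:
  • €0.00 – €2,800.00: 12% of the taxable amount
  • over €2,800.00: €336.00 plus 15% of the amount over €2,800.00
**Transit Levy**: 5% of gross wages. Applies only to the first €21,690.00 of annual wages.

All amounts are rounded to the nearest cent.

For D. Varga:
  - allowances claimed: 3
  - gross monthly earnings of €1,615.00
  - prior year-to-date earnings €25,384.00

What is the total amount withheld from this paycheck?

Income Tax: taxable = €1,615.00 − 3×€416.00 = €367.00
  12% × €367.00 = €44.04
Transit Levy: YTD €25,384.00 ≥ cap €21,690.00 → €0.00
Total: €44.04 + €0.00 = €44.04

€44.04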